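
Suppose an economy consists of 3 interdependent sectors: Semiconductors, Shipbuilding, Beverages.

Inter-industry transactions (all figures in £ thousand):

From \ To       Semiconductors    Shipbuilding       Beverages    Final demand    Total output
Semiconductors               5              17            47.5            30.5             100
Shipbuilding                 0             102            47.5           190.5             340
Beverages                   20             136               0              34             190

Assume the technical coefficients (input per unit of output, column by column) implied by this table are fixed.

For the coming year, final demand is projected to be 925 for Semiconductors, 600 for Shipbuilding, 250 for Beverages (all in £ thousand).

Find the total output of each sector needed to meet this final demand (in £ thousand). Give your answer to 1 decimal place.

Technical coefficients a_ij = z_ij / X_j:
  a_11 = 5/100 = 0.05, a_21 = 0/100 = 0.00, a_31 = 20/100 = 0.20
  a_12 = 17/340 = 0.05, a_22 = 102/340 = 0.30, a_32 = 136/340 = 0.40
  a_13 = 47.5/190 = 0.25, a_23 = 47.5/190 = 0.25, a_33 = 0/190 = 0.00
I − A =
  [   0.95    -0.05    -0.25]
  [   0.00     0.70    -0.25]
  [  -0.20    -0.40     1.00]
Cofactors of I−A, C_ij = (−1)^(i+j)·(minor ij) (rows/columns in the sector order above):
  C_11 = (0.70)(1.00) − (-0.25)(-0.40) = 0.6000
  C_12 = −[(0.00)(1.00) − (-0.25)(-0.20)] = 0.0500
  C_13 = (0.00)(-0.40) − (0.70)(-0.20) = 0.1400
  C_21 = −[(-0.05)(1.00) − (-0.25)(-0.40)] = 0.1500
  C_22 = (0.95)(1.00) − (-0.25)(-0.20) = 0.9000
  C_23 = −[(0.95)(-0.40) − (-0.05)(-0.20)] = 0.3900
  C_31 = (-0.05)(-0.25) − (-0.25)(0.70) = 0.1875
  C_32 = −[(0.95)(-0.25) − (-0.25)(0.00)] = 0.2375
  C_33 = (0.95)(0.70) − (-0.05)(0.00) = 0.6650
det(I−A) = Σ_j (I−A)_1j·C_1j = (0.95)(0.6000) + (-0.05)(0.0500) + (-0.25)(0.1400) = 0.5325
adj(I−A) = Cᵀ =
  [ 0.6000   0.1500   0.1875]
  [ 0.0500   0.9000   0.2375]
  [ 0.1400   0.3900   0.6650]
(I − A)⁻¹ = adj(I−A) / det(I−A) ≈
  [   1.1268     0.2817     0.3521]
  [   0.0939     1.6901     0.4460]
  [   0.2629     0.7324     1.2488]
x = (I − A)⁻¹ d = adj(I−A)·d / det(I−A), with det(I−A) = 0.5325:
  x_1 = (0.6000·925 + 0.1500·600 + 0.1875·250) / 0.5325 = 691.875 / 0.5325 ≈ 1299.3
  x_2 = (0.0500·925 + 0.9000·600 + 0.2375·250) / 0.5325 = 645.625 / 0.5325 ≈ 1212.4
  x_3 = (0.1400·925 + 0.3900·600 + 0.6650·250) / 0.5325 = 529.75 / 0.5325 ≈ 994.8

x_1 = 1299.3, x_2 = 1212.4, x_3 = 994.8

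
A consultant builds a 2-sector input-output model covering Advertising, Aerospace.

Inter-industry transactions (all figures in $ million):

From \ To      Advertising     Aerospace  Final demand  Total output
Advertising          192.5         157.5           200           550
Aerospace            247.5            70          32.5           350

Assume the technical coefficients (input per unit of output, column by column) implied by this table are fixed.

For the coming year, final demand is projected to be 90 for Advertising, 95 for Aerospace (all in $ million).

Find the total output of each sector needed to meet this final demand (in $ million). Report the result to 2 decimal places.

x_1 = 361.42, x_2 = 322.05

Technical coefficients a_ij = z_ij / X_j:
  a_11 = 192.5/550 = 0.35, a_21 = 247.5/550 = 0.45
  a_12 = 157.5/350 = 0.45, a_22 = 70/350 = 0.20
I − A =
  [   0.65    -0.45]
  [  -0.45     0.80]
det(I−A) = (0.65)(0.80) − (-0.45)(-0.45) = 0.3175
adj(I−A) = [[0.80, 0.45], [0.45, 0.65]]
(I − A)⁻¹ = adj(I−A) / det(I−A) ≈
  [   2.5197     1.4173]
  [   1.4173     2.0472]
x = (I − A)⁻¹ d = adj(I−A)·d / det(I−A), with det(I−A) = 0.3175:
  x_1 = (0.80·90 + 0.45·95) / 0.3175 = 114.75 / 0.3175 ≈ 361.42
  x_2 = (0.45·90 + 0.65·95) / 0.3175 = 102.25 / 0.3175 ≈ 322.05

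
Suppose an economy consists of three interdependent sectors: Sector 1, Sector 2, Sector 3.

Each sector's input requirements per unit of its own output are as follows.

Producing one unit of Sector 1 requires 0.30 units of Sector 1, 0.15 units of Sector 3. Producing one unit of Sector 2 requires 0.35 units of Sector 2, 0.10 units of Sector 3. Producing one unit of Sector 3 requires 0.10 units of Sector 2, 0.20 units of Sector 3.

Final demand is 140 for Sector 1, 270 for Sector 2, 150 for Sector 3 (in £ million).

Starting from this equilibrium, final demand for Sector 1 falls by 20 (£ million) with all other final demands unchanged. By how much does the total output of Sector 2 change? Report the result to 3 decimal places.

Δx_2 = -0.840

I − A =
  [   0.70     0.00     0.00]
  [   0.00     0.65    -0.10]
  [  -0.15    -0.10     0.80]
Cofactors of I−A, C_ij = (−1)^(i+j)·(minor ij) (rows/columns in the sector order above):
  C_11 = (0.65)(0.80) − (-0.10)(-0.10) = 0.5100
  C_12 = −[(0.00)(0.80) − (-0.10)(-0.15)] = 0.0150
  C_13 = (0.00)(-0.10) − (0.65)(-0.15) = 0.0975
  C_21 = −[(0.00)(0.80) − (0.00)(-0.10)] = 0.0000
  C_22 = (0.70)(0.80) − (0.00)(-0.15) = 0.5600
  C_23 = −[(0.70)(-0.10) − (0.00)(-0.15)] = 0.0700
  C_31 = (0.00)(-0.10) − (0.00)(0.65) = 0.0000
  C_32 = −[(0.70)(-0.10) − (0.00)(0.00)] = 0.0700
  C_33 = (0.70)(0.65) − (0.00)(0.00) = 0.4550
det(I−A) = Σ_j (I−A)_1j·C_1j = (0.70)(0.5100) + (0.00)(0.0150) + (0.00)(0.0975) = 0.3570
adj(I−A) = Cᵀ =
  [ 0.5100   0.0000   0.0000]
  [ 0.0150   0.5600   0.0700]
  [ 0.0975   0.0700   0.4550]
(I − A)⁻¹ = adj(I−A) / det(I−A) ≈
  [   1.4286     0.0000     0.0000]
  [   0.0420     1.5686     0.1961]
  [   0.2731     0.1961     1.2745]
Δx = (I − A)⁻¹ Δd with Δd having -20 in the Sector 1 component and 0 elsewhere.
So Δx_2 = L_21 · (-20), where L_21 = adj(I−A)_21 / det(I−A) = 0.0150 / 0.3570.
Δx_2 = 0.0150 × (-20) / 0.3570 = -0.30 / 0.3570 ≈ -0.840.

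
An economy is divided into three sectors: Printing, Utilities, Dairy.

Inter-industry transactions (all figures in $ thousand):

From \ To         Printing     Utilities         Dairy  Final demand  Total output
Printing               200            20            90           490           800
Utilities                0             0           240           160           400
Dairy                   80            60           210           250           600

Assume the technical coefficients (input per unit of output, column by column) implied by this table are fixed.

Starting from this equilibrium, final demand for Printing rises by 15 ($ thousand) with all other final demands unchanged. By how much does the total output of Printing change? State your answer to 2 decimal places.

Technical coefficients a_ij = z_ij / X_j:
  a_PP = 200/800 = 0.25, a_UP = 0/800 = 0.00, a_DP = 80/800 = 0.10
  a_PU = 20/400 = 0.05, a_UU = 0/400 = 0.00, a_DU = 60/400 = 0.15
  a_PD = 90/600 = 0.15, a_UD = 240/600 = 0.40, a_DD = 210/600 = 0.35
I − A =
  [   0.75    -0.05    -0.15]
  [   0.00     1.00    -0.40]
  [  -0.10    -0.15     0.65]
Cofactors of I−A, C_ij = (−1)^(i+j)·(minor ij) (rows/columns in the sector order above):
  C_11 = (1.00)(0.65) − (-0.40)(-0.15) = 0.5900
  C_12 = −[(0.00)(0.65) − (-0.40)(-0.10)] = 0.0400
  C_13 = (0.00)(-0.15) − (1.00)(-0.10) = 0.1000
  C_21 = −[(-0.05)(0.65) − (-0.15)(-0.15)] = 0.0550
  C_22 = (0.75)(0.65) − (-0.15)(-0.10) = 0.4725
  C_23 = −[(0.75)(-0.15) − (-0.05)(-0.10)] = 0.1175
  C_31 = (-0.05)(-0.40) − (-0.15)(1.00) = 0.1700
  C_32 = −[(0.75)(-0.40) − (-0.15)(0.00)] = 0.3000
  C_33 = (0.75)(1.00) − (-0.05)(0.00) = 0.7500
det(I−A) = Σ_j (I−A)_1j·C_1j = (0.75)(0.5900) + (-0.05)(0.0400) + (-0.15)(0.1000) = 0.4255
adj(I−A) = Cᵀ =
  [ 0.5900   0.0550   0.1700]
  [ 0.0400   0.4725   0.3000]
  [ 0.1000   0.1175   0.7500]
(I − A)⁻¹ = adj(I−A) / det(I−A) ≈
  [   1.3866     0.1293     0.3995]
  [   0.0940     1.1105     0.7051]
  [   0.2350     0.2761     1.7626]
Δx = (I − A)⁻¹ Δd with Δd having +15 in the Printing component and 0 elsewhere.
So Δx_P = L_PP · (+15), where L_PP = adj(I−A)_PP / det(I−A) = 0.5900 / 0.4255.
Δx_P = 0.5900 × (+15) / 0.4255 = 8.85 / 0.4255 ≈ 20.80.

Δx_P = 20.80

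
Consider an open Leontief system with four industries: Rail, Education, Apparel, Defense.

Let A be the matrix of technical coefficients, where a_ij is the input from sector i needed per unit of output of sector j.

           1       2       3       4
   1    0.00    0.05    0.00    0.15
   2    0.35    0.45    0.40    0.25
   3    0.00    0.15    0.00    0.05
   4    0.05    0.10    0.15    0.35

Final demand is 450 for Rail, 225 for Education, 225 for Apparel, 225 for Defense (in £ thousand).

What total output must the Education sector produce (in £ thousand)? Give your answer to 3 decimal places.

x_2 = 1504.440

I − A =
  [   1.00    -0.05     0.00    -0.15]
  [  -0.35     0.55    -0.40    -0.25]
  [   0.00    -0.15     1.00    -0.05]
  [  -0.05    -0.10    -0.15     0.65]
Compute the cofactors C_ij = (−1)^(i+j)·(3×3 minor ij) of I−A; the adjugate is their transpose:
adj(I−A) = Cᵀ =
  [ 0.281750   0.050500   0.033250   0.087000]
  [ 0.238375   0.635000   0.302375   0.322500]
  [ 0.039125   0.101500   0.311125   0.072000]
  [ 0.067375   0.125000   0.120875   0.472500]
det(I−A) = Σ_j (I−A)_1j·C_1j = (1.00)(0.281750) + (-0.05)(0.238375) + (0.00)(0.039125) + (-0.15)(0.067375) = 0.259725
(I − A)⁻¹ = adj(I−A) / det(I−A) ≈
  [   1.0848     0.1944     0.1280     0.3350]
  [   0.9178     2.4449     1.1642     1.2417]
  [   0.1506     0.3908     1.1979     0.2772]
  [   0.2594     0.4813     0.4654     1.8192]
x = (I − A)⁻¹ d = adj(I−A)·d / det(I−A), with det(I−A) = 0.259725:
  x_1 = (0.281750·450 + 0.050500·225 + 0.033250·225 + 0.087000·225) / 0.259725 = 165.20625 / 0.259725 ≈ 636.081
  x_2 = (0.238375·450 + 0.635000·225 + 0.302375·225 + 0.322500·225) / 0.259725 = 390.740625 / 0.259725 ≈ 1504.440
  x_3 = (0.039125·450 + 0.101500·225 + 0.311125·225 + 0.072000·225) / 0.259725 = 126.646875 / 0.259725 ≈ 487.619
  x_4 = (0.067375·450 + 0.125000·225 + 0.120875·225 + 0.472500·225) / 0.259725 = 191.953125 / 0.259725 ≈ 739.063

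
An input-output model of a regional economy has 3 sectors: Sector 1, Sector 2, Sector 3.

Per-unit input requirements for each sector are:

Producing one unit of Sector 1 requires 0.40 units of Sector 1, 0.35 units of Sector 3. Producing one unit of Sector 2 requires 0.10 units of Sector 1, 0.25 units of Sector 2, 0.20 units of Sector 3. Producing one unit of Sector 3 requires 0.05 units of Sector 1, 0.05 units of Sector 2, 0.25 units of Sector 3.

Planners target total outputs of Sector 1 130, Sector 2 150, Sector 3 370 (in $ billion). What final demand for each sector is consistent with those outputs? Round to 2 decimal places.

I − A =
  [   0.60    -0.10    -0.05]
  [   0.00     0.75    -0.05]
  [  -0.35    -0.20     0.75]
d = (I − A) x:
  d_1 = (+0.60)·130 + (-0.10)·150 + (-0.05)·370 = 44.50
  d_2 = (+0.00)·130 + (+0.75)·150 + (-0.05)·370 = 94.00
  d_3 = (-0.35)·130 + (-0.20)·150 + (+0.75)·370 = 202.00

d_1 = 44.50, d_2 = 94.00, d_3 = 202.00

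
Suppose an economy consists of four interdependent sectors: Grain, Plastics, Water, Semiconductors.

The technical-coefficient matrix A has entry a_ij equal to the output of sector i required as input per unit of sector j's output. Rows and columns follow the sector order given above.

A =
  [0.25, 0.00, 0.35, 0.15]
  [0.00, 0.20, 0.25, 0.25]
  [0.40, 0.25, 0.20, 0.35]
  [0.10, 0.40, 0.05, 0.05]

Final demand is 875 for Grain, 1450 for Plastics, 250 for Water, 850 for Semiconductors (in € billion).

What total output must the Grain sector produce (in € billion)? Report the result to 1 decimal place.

x_G = 4540.3

I − A =
  [   0.75     0.00    -0.35    -0.15]
  [   0.00     0.80    -0.25    -0.25]
  [  -0.40    -0.25     0.80    -0.35]
  [  -0.10    -0.40    -0.05     0.95]
Compute the cofactors C_ij = (−1)^(i+j)·(3×3 minor ij) of I−A; the adjugate is their transpose:
adj(I−A) = Cᵀ =
  [ 0.416500   0.182000   0.252000   0.206500]
  [ 0.128750   0.396625   0.192500   0.195625]
  [ 0.298250   0.303375   0.483000   0.304875]
  [ 0.113750   0.202125   0.133000   0.321125]
det(I−A) = Σ_j (I−A)_1j·C_1j = (0.75)(0.416500) + (0.00)(0.128750) + (-0.35)(0.298250) + (-0.15)(0.113750) = 0.190925
(I − A)⁻¹ = adj(I−A) / det(I−A) ≈
  [   2.1815     0.9533     1.3199     1.0816]
  [   0.6743     2.0774     1.0082     1.0246]
  [   1.5621     1.5890     2.5298     1.5968]
  [   0.5958     1.0587     0.6966     1.6819]
x = (I − A)⁻¹ d = adj(I−A)·d / det(I−A), with det(I−A) = 0.190925:
  x_G = (0.416500·875 + 0.182000·1450 + 0.252000·250 + 0.206500·850) / 0.190925 = 866.8625 / 0.190925 ≈ 4540.3
  x_P = (0.128750·875 + 0.396625·1450 + 0.192500·250 + 0.195625·850) / 0.190925 = 902.16875 / 0.190925 ≈ 4725.3
  x_W = (0.298250·875 + 0.303375·1450 + 0.483000·250 + 0.304875·850) / 0.190925 = 1080.75625 / 0.190925 ≈ 5660.6
  x_S = (0.113750·875 + 0.202125·1450 + 0.133000·250 + 0.321125·850) / 0.190925 = 698.81875 / 0.190925 ≈ 3660.2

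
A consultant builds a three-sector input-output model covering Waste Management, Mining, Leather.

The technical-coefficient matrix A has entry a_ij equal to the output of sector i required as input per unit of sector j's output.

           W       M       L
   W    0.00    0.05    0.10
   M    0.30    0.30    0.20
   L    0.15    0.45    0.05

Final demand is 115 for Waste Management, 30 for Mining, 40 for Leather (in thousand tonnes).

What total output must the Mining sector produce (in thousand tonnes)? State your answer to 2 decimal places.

I − A =
  [   1.00    -0.05    -0.10]
  [  -0.30     0.70    -0.20]
  [  -0.15    -0.45     0.95]
Cofactors of I−A, C_ij = (−1)^(i+j)·(minor ij) (rows/columns in the sector order above):
  C_11 = (0.70)(0.95) − (-0.20)(-0.45) = 0.5750
  C_12 = −[(-0.30)(0.95) − (-0.20)(-0.15)] = 0.3150
  C_13 = (-0.30)(-0.45) − (0.70)(-0.15) = 0.2400
  C_21 = −[(-0.05)(0.95) − (-0.10)(-0.45)] = 0.0925
  C_22 = (1.00)(0.95) − (-0.10)(-0.15) = 0.9350
  C_23 = −[(1.00)(-0.45) − (-0.05)(-0.15)] = 0.4575
  C_31 = (-0.05)(-0.20) − (-0.10)(0.70) = 0.0800
  C_32 = −[(1.00)(-0.20) − (-0.10)(-0.30)] = 0.2300
  C_33 = (1.00)(0.70) − (-0.05)(-0.30) = 0.6850
det(I−A) = Σ_j (I−A)_1j·C_1j = (1.00)(0.5750) + (-0.05)(0.3150) + (-0.10)(0.2400) = 0.53525
adj(I−A) = Cᵀ =
  [ 0.5750   0.0925   0.0800]
  [ 0.3150   0.9350   0.2300]
  [ 0.2400   0.4575   0.6850]
(I − A)⁻¹ = adj(I−A) / det(I−A) ≈
  [   1.0743     0.1728     0.1495]
  [   0.5885     1.7468     0.4297]
  [   0.4484     0.8547     1.2798]
x = (I − A)⁻¹ d = adj(I−A)·d / det(I−A), with det(I−A) = 0.53525:
  x_W = (0.5750·115 + 0.0925·30 + 0.0800·40) / 0.53525 = 72.10 / 0.53525 ≈ 134.70
  x_M = (0.3150·115 + 0.9350·30 + 0.2300·40) / 0.53525 = 73.475 / 0.53525 ≈ 137.27
  x_L = (0.2400·115 + 0.4575·30 + 0.6850·40) / 0.53525 = 68.725 / 0.53525 ≈ 128.40

x_M = 137.27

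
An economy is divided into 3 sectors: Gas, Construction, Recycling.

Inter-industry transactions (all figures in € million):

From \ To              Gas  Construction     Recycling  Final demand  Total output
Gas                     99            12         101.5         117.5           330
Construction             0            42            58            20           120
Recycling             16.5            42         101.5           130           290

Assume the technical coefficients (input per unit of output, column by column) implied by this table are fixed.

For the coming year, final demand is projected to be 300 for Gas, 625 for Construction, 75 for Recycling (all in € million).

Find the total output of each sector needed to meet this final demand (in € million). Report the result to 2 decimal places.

Technical coefficients a_ij = z_ij / X_j:
  a_GG = 99/330 = 0.30, a_CG = 0/330 = 0.00, a_RG = 16.5/330 = 0.05
  a_GC = 12/120 = 0.10, a_CC = 42/120 = 0.35, a_RC = 42/120 = 0.35
  a_GR = 101.5/290 = 0.35, a_CR = 58/290 = 0.20, a_RR = 101.5/290 = 0.35
I − A =
  [   0.70    -0.10    -0.35]
  [   0.00     0.65    -0.20]
  [  -0.05    -0.35     0.65]
Cofactors of I−A, C_ij = (−1)^(i+j)·(minor ij) (rows/columns in the sector order above):
  C_11 = (0.65)(0.65) − (-0.20)(-0.35) = 0.3525
  C_12 = −[(0.00)(0.65) − (-0.20)(-0.05)] = 0.0100
  C_13 = (0.00)(-0.35) − (0.65)(-0.05) = 0.0325
  C_21 = −[(-0.10)(0.65) − (-0.35)(-0.35)] = 0.1875
  C_22 = (0.70)(0.65) − (-0.35)(-0.05) = 0.4375
  C_23 = −[(0.70)(-0.35) − (-0.10)(-0.05)] = 0.2500
  C_31 = (-0.10)(-0.20) − (-0.35)(0.65) = 0.2475
  C_32 = −[(0.70)(-0.20) − (-0.35)(0.00)] = 0.1400
  C_33 = (0.70)(0.65) − (-0.10)(0.00) = 0.4550
det(I−A) = Σ_j (I−A)_1j·C_1j = (0.70)(0.3525) + (-0.10)(0.0100) + (-0.35)(0.0325) = 0.234375
adj(I−A) = Cᵀ =
  [ 0.3525   0.1875   0.2475]
  [ 0.0100   0.4375   0.1400]
  [ 0.0325   0.2500   0.4550]
(I − A)⁻¹ = adj(I−A) / det(I−A) ≈
  [   1.5040     0.8000     1.0560]
  [   0.0427     1.8667     0.5973]
  [   0.1387     1.0667     1.9413]
x = (I − A)⁻¹ d = adj(I−A)·d / det(I−A), with det(I−A) = 0.234375:
  x_G = (0.3525·300 + 0.1875·625 + 0.2475·75) / 0.234375 = 241.50 / 0.234375 = 1030.40
  x_C = (0.0100·300 + 0.4375·625 + 0.1400·75) / 0.234375 = 286.9375 / 0.234375 ≈ 1224.27
  x_R = (0.0325·300 + 0.2500·625 + 0.4550·75) / 0.234375 = 200.125 / 0.234375 ≈ 853.87

x_G = 1030.40, x_C = 1224.27, x_R = 853.87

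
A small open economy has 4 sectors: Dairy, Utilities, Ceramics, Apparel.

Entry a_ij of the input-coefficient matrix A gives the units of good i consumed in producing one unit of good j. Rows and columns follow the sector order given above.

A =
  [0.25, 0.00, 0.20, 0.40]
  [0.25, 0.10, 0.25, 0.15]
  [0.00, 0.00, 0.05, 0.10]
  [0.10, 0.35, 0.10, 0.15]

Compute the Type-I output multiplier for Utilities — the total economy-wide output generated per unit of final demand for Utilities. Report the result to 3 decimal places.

I − A =
  [   0.75     0.00    -0.20    -0.40]
  [  -0.25     0.90    -0.25    -0.15]
  [   0.00     0.00     0.95    -0.10]
  [  -0.10    -0.35    -0.10     0.85]
Compute the cofactors C_ij = (−1)^(i+j)·(3×3 minor ij) of I−A; the adjugate is their transpose:
adj(I−A) = Cᵀ =
  [ 0.659125   0.140000   0.213500   0.360000]
  [ 0.216125   0.558125   0.216125   0.225625]
  [ 0.017750   0.026250   0.463375   0.067500]
  [ 0.168625   0.249375   0.168625   0.641250]
det(I−A) = Σ_j (I−A)_1j·C_1j = (0.75)(0.659125) + (0.00)(0.216125) + (-0.20)(0.017750) + (-0.40)(0.168625) = 0.42334375
(I − A)⁻¹ = adj(I−A) / det(I−A) ≈
  [   1.5569     0.3307     0.5043     0.8504]
  [   0.5105     1.3184     0.5105     0.5330]
  [   0.0419     0.0620     1.0946     0.1594]
  [   0.3983     0.5891     0.3983     1.5147]
The output multiplier for sector j is the column-j sum of the Leontief inverse (I − A)⁻¹ = adj(I−A) / det(I−A).
Column U of adj(I−A): (0.140000, 0.558125, 0.026250, 0.249375); det(I−A) = 0.42334375.
m_U = (0.140000 + 0.558125 + 0.026250 + 0.249375) / 0.42334375 = 0.97375 / 0.42334375 ≈ 2.300.

m_U = 2.300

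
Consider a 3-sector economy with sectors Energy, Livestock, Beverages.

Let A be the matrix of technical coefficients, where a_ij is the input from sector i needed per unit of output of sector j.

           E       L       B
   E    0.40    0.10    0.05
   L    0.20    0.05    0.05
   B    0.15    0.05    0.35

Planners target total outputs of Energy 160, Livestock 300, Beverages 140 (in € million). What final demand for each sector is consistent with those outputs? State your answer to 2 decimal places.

I − A =
  [   0.60    -0.10    -0.05]
  [  -0.20     0.95    -0.05]
  [  -0.15    -0.05     0.65]
d = (I − A) x:
  d_E = (+0.60)·160 + (-0.10)·300 + (-0.05)·140 = 59.00
  d_L = (-0.20)·160 + (+0.95)·300 + (-0.05)·140 = 246.00
  d_B = (-0.15)·160 + (-0.05)·300 + (+0.65)·140 = 52.00

d_E = 59.00, d_L = 246.00, d_B = 52.00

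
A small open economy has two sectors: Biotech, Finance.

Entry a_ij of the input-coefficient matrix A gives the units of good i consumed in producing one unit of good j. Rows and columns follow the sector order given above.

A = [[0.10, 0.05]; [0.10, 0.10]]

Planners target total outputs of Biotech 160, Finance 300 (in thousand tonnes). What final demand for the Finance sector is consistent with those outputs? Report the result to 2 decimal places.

I − A =
  [   0.90    -0.05]
  [  -0.10     0.90]
d = (I − A) x:
  d_1 = (+0.90)·160 + (-0.05)·300 = 129.00
  d_2 = (-0.10)·160 + (+0.90)·300 = 254.00

d_2 = 254.00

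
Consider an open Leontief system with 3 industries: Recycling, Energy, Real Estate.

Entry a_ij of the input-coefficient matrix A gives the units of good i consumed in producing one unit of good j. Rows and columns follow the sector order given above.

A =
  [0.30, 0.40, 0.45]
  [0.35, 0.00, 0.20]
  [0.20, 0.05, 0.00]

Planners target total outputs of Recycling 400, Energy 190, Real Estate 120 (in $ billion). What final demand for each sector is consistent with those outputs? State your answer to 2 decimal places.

I − A =
  [   0.70    -0.40    -0.45]
  [  -0.35     1.00    -0.20]
  [  -0.20    -0.05     1.00]
d = (I − A) x:
  d_1 = (+0.70)·400 + (-0.40)·190 + (-0.45)·120 = 150.00
  d_2 = (-0.35)·400 + (+1.00)·190 + (-0.20)·120 = 26.00
  d_3 = (-0.20)·400 + (-0.05)·190 + (+1.00)·120 = 30.50

d_1 = 150.00, d_2 = 26.00, d_3 = 30.50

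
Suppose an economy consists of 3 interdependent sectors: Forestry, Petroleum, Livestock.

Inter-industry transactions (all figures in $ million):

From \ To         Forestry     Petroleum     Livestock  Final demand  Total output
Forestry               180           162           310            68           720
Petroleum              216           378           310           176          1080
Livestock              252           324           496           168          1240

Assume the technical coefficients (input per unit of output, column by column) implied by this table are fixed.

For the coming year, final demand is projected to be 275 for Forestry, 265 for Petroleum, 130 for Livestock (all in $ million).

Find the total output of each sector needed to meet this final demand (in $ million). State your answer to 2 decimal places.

x_1 = 1339.19, x_2 = 1745.18, x_3 = 1870.45

Technical coefficients a_ij = z_ij / X_j:
  a_11 = 180/720 = 0.25, a_21 = 216/720 = 0.30, a_31 = 252/720 = 0.35
  a_12 = 162/1080 = 0.15, a_22 = 378/1080 = 0.35, a_32 = 324/1080 = 0.30
  a_13 = 310/1240 = 0.25, a_23 = 310/1240 = 0.25, a_33 = 496/1240 = 0.40
I − A =
  [   0.75    -0.15    -0.25]
  [  -0.30     0.65    -0.25]
  [  -0.35    -0.30     0.60]
Cofactors of I−A, C_ij = (−1)^(i+j)·(minor ij) (rows/columns in the sector order above):
  C_11 = (0.65)(0.60) − (-0.25)(-0.30) = 0.3150
  C_12 = −[(-0.30)(0.60) − (-0.25)(-0.35)] = 0.2675
  C_13 = (-0.30)(-0.30) − (0.65)(-0.35) = 0.3175
  C_21 = −[(-0.15)(0.60) − (-0.25)(-0.30)] = 0.1650
  C_22 = (0.75)(0.60) − (-0.25)(-0.35) = 0.3625
  C_23 = −[(0.75)(-0.30) − (-0.15)(-0.35)] = 0.2775
  C_31 = (-0.15)(-0.25) − (-0.25)(0.65) = 0.2000
  C_32 = −[(0.75)(-0.25) − (-0.25)(-0.30)] = 0.2625
  C_33 = (0.75)(0.65) − (-0.15)(-0.30) = 0.4425
det(I−A) = Σ_j (I−A)_1j·C_1j = (0.75)(0.3150) + (-0.15)(0.2675) + (-0.25)(0.3175) = 0.11675
adj(I−A) = Cᵀ =
  [ 0.3150   0.1650   0.2000]
  [ 0.2675   0.3625   0.2625]
  [ 0.3175   0.2775   0.4425]
(I − A)⁻¹ = adj(I−A) / det(I−A) ≈
  [   2.6981     1.4133     1.7131]
  [   2.2912     3.1049     2.2484]
  [   2.7195     2.3769     3.7901]
x = (I − A)⁻¹ d = adj(I−A)·d / det(I−A), with det(I−A) = 0.11675:
  x_1 = (0.3150·275 + 0.1650·265 + 0.2000·130) / 0.11675 = 156.35 / 0.11675 ≈ 1339.19
  x_2 = (0.2675·275 + 0.3625·265 + 0.2625·130) / 0.11675 = 203.75 / 0.11675 ≈ 1745.18
  x_3 = (0.3175·275 + 0.2775·265 + 0.4425·130) / 0.11675 = 218.375 / 0.11675 ≈ 1870.45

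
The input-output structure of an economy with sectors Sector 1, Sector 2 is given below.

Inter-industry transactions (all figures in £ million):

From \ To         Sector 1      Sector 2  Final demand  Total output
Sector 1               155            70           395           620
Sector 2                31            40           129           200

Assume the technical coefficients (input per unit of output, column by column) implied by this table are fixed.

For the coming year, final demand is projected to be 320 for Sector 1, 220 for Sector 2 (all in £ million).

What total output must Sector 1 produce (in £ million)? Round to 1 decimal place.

x_1 = 571.7

Technical coefficients a_ij = z_ij / X_j:
  a_11 = 155/620 = 0.25, a_21 = 31/620 = 0.05
  a_12 = 70/200 = 0.35, a_22 = 40/200 = 0.20
I − A =
  [   0.75    -0.35]
  [  -0.05     0.80]
det(I−A) = (0.75)(0.80) − (-0.35)(-0.05) = 0.5825
adj(I−A) = [[0.80, 0.35], [0.05, 0.75]]
(I − A)⁻¹ = adj(I−A) / det(I−A) ≈
  [   1.3734     0.6009]
  [   0.0858     1.2876]
x = (I − A)⁻¹ d = adj(I−A)·d / det(I−A), with det(I−A) = 0.5825:
  x_1 = (0.80·320 + 0.35·220) / 0.5825 = 333.00 / 0.5825 ≈ 571.7
  x_2 = (0.05·320 + 0.75·220) / 0.5825 = 181.00 / 0.5825 ≈ 310.7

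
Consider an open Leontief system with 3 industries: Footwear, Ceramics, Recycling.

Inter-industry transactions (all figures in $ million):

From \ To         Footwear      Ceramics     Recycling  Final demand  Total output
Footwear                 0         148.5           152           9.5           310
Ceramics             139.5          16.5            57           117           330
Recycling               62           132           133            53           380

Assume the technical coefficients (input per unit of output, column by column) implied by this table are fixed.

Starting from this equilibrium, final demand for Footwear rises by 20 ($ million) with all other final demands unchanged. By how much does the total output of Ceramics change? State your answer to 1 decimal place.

Technical coefficients a_ij = z_ij / X_j:
  a_11 = 0/310 = 0.00, a_21 = 139.5/310 = 0.45, a_31 = 62/310 = 0.20
  a_12 = 148.5/330 = 0.45, a_22 = 16.5/330 = 0.05, a_32 = 132/330 = 0.40
  a_13 = 152/380 = 0.40, a_23 = 57/380 = 0.15, a_33 = 133/380 = 0.35
I − A =
  [   1.00    -0.45    -0.40]
  [  -0.45     0.95    -0.15]
  [  -0.20    -0.40     0.65]
Cofactors of I−A, C_ij = (−1)^(i+j)·(minor ij) (rows/columns in the sector order above):
  C_11 = (0.95)(0.65) − (-0.15)(-0.40) = 0.5575
  C_12 = −[(-0.45)(0.65) − (-0.15)(-0.20)] = 0.3225
  C_13 = (-0.45)(-0.40) − (0.95)(-0.20) = 0.3700
  C_21 = −[(-0.45)(0.65) − (-0.40)(-0.40)] = 0.4525
  C_22 = (1.00)(0.65) − (-0.40)(-0.20) = 0.5700
  C_23 = −[(1.00)(-0.40) − (-0.45)(-0.20)] = 0.4900
  C_31 = (-0.45)(-0.15) − (-0.40)(0.95) = 0.4475
  C_32 = −[(1.00)(-0.15) − (-0.40)(-0.45)] = 0.3300
  C_33 = (1.00)(0.95) − (-0.45)(-0.45) = 0.7475
det(I−A) = Σ_j (I−A)_1j·C_1j = (1.00)(0.5575) + (-0.45)(0.3225) + (-0.40)(0.3700) = 0.264375
adj(I−A) = Cᵀ =
  [ 0.5575   0.4525   0.4475]
  [ 0.3225   0.5700   0.3300]
  [ 0.3700   0.4900   0.7475]
(I − A)⁻¹ = adj(I−A) / det(I−A) ≈
  [   2.1087     1.7116     1.6927]
  [   1.2199     2.1560     1.2482]
  [   1.3995     1.8534     2.8274]
Δx = (I − A)⁻¹ Δd with Δd having +20 in the Footwear component and 0 elsewhere.
So Δx_2 = L_21 · (+20), where L_21 = adj(I−A)_21 / det(I−A) = 0.3225 / 0.264375.
Δx_2 = 0.3225 × (+20) / 0.264375 = 6.45 / 0.264375 ≈ 24.4.

Δx_2 = 24.4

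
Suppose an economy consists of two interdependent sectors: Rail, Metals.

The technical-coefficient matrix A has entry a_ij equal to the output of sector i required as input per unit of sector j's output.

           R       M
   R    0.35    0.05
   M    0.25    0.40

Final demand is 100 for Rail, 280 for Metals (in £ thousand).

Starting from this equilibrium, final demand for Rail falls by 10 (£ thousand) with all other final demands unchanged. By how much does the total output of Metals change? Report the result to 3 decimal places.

I − A =
  [   0.65    -0.05]
  [  -0.25     0.60]
det(I−A) = (0.65)(0.60) − (-0.05)(-0.25) = 0.3775
adj(I−A) = [[0.60, 0.05], [0.25, 0.65]]
(I − A)⁻¹ = adj(I−A) / det(I−A) ≈
  [   1.5894     0.1325]
  [   0.6623     1.7219]
Δx = (I − A)⁻¹ Δd with Δd having -10 in the Rail component and 0 elsewhere.
So Δx_M = L_MR · (-10), where L_MR = adj(I−A)_MR / det(I−A) = 0.25 / 0.3775.
Δx_M = 0.25 × (-10) / 0.3775 = -2.50 / 0.3775 ≈ -6.623.

Δx_M = -6.623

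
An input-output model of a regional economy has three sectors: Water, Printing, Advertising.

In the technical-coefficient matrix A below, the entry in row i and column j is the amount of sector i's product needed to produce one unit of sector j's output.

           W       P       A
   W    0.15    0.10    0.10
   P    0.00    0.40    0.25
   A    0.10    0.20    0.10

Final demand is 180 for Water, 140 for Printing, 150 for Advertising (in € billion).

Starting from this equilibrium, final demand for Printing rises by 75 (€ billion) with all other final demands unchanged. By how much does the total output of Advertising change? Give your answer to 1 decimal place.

I − A =
  [   0.85    -0.10    -0.10]
  [   0.00     0.60    -0.25]
  [  -0.10    -0.20     0.90]
Cofactors of I−A, C_ij = (−1)^(i+j)·(minor ij) (rows/columns in the sector order above):
  C_11 = (0.60)(0.90) − (-0.25)(-0.20) = 0.4900
  C_12 = −[(0.00)(0.90) − (-0.25)(-0.10)] = 0.0250
  C_13 = (0.00)(-0.20) − (0.60)(-0.10) = 0.0600
  C_21 = −[(-0.10)(0.90) − (-0.10)(-0.20)] = 0.1100
  C_22 = (0.85)(0.90) − (-0.10)(-0.10) = 0.7550
  C_23 = −[(0.85)(-0.20) − (-0.10)(-0.10)] = 0.1800
  C_31 = (-0.10)(-0.25) − (-0.10)(0.60) = 0.0850
  C_32 = −[(0.85)(-0.25) − (-0.10)(0.00)] = 0.2125
  C_33 = (0.85)(0.60) − (-0.10)(0.00) = 0.5100
det(I−A) = Σ_j (I−A)_1j·C_1j = (0.85)(0.4900) + (-0.10)(0.0250) + (-0.10)(0.0600) = 0.4080
adj(I−A) = Cᵀ =
  [ 0.4900   0.1100   0.0850]
  [ 0.0250   0.7550   0.2125]
  [ 0.0600   0.1800   0.5100]
(I − A)⁻¹ = adj(I−A) / det(I−A) ≈
  [   1.2010     0.2696     0.2083]
  [   0.0613     1.8505     0.5208]
  [   0.1471     0.4412     1.2500]
Δx = (I − A)⁻¹ Δd with Δd having +75 in the Printing component and 0 elsewhere.
So Δx_A = L_AP · (+75), where L_AP = adj(I−A)_AP / det(I−A) = 0.1800 / 0.4080.
Δx_A = 0.1800 × (+75) / 0.4080 = 13.50 / 0.4080 ≈ 33.1.

Δx_A = 33.1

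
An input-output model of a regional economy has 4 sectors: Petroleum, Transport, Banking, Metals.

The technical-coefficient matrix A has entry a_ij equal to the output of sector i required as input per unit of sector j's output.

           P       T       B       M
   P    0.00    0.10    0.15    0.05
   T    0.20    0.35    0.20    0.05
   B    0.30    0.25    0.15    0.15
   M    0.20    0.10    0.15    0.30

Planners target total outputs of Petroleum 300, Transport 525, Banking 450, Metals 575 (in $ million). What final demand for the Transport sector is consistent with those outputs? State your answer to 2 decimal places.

I − A =
  [   1.00    -0.10    -0.15    -0.05]
  [  -0.20     0.65    -0.20    -0.05]
  [  -0.30    -0.25     0.85    -0.15]
  [  -0.20    -0.10    -0.15     0.70]
d = (I − A) x:
  d_P = (+1.00)·300 + (-0.10)·525 + (-0.15)·450 + (-0.05)·575 = 151.25
  d_T = (-0.20)·300 + (+0.65)·525 + (-0.20)·450 + (-0.05)·575 = 162.50
  d_B = (-0.30)·300 + (-0.25)·525 + (+0.85)·450 + (-0.15)·575 = 75.00
  d_M = (-0.20)·300 + (-0.10)·525 + (-0.15)·450 + (+0.70)·575 = 222.50

d_T = 162.50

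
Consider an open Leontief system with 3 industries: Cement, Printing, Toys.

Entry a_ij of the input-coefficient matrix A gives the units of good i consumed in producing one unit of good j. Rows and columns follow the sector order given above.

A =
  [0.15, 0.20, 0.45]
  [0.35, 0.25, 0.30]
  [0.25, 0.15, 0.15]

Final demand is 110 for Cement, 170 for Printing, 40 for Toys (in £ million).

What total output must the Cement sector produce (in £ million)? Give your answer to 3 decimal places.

x_C = 378.202

I − A =
  [   0.85    -0.20    -0.45]
  [  -0.35     0.75    -0.30]
  [  -0.25    -0.15     0.85]
Cofactors of I−A, C_ij = (−1)^(i+j)·(minor ij) (rows/columns in the sector order above):
  C_11 = (0.75)(0.85) − (-0.30)(-0.15) = 0.5925
  C_12 = −[(-0.35)(0.85) − (-0.30)(-0.25)] = 0.3725
  C_13 = (-0.35)(-0.15) − (0.75)(-0.25) = 0.2400
  C_21 = −[(-0.20)(0.85) − (-0.45)(-0.15)] = 0.2375
  C_22 = (0.85)(0.85) − (-0.45)(-0.25) = 0.6100
  C_23 = −[(0.85)(-0.15) − (-0.20)(-0.25)] = 0.1775
  C_31 = (-0.20)(-0.30) − (-0.45)(0.75) = 0.3975
  C_32 = −[(0.85)(-0.30) − (-0.45)(-0.35)] = 0.4125
  C_33 = (0.85)(0.75) − (-0.20)(-0.35) = 0.5675
det(I−A) = Σ_j (I−A)_1j·C_1j = (0.85)(0.5925) + (-0.20)(0.3725) + (-0.45)(0.2400) = 0.321125
adj(I−A) = Cᵀ =
  [ 0.5925   0.2375   0.3975]
  [ 0.3725   0.6100   0.4125]
  [ 0.2400   0.1775   0.5675]
(I − A)⁻¹ = adj(I−A) / det(I−A) ≈
  [   1.8451     0.7396     1.2378]
  [   1.1600     1.8996     1.2845]
  [   0.7474     0.5527     1.7672]
x = (I − A)⁻¹ d = adj(I−A)·d / det(I−A), with det(I−A) = 0.321125:
  x_C = (0.5925·110 + 0.2375·170 + 0.3975·40) / 0.321125 = 121.45 / 0.321125 ≈ 378.202
  x_P = (0.3725·110 + 0.6100·170 + 0.4125·40) / 0.321125 = 161.175 / 0.321125 ≈ 501.907
  x_T = (0.2400·110 + 0.1775·170 + 0.5675·40) / 0.321125 = 79.275 / 0.321125 ≈ 246.866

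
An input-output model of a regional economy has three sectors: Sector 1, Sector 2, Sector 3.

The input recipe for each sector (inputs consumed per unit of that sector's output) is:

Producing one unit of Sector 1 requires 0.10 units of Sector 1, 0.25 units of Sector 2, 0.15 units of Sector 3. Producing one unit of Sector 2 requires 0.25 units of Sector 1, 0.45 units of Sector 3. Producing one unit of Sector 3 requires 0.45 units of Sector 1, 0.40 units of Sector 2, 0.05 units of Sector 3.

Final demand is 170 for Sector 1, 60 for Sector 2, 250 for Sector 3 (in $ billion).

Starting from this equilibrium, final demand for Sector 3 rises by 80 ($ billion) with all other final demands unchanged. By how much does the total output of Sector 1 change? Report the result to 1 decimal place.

Δx_1 = 87.9

I − A =
  [   0.90    -0.25    -0.45]
  [  -0.25     1.00    -0.40]
  [  -0.15    -0.45     0.95]
Cofactors of I−A, C_ij = (−1)^(i+j)·(minor ij) (rows/columns in the sector order above):
  C_11 = (1.00)(0.95) − (-0.40)(-0.45) = 0.7700
  C_12 = −[(-0.25)(0.95) − (-0.40)(-0.15)] = 0.2975
  C_13 = (-0.25)(-0.45) − (1.00)(-0.15) = 0.2625
  C_21 = −[(-0.25)(0.95) − (-0.45)(-0.45)] = 0.4400
  C_22 = (0.90)(0.95) − (-0.45)(-0.15) = 0.7875
  C_23 = −[(0.90)(-0.45) − (-0.25)(-0.15)] = 0.4425
  C_31 = (-0.25)(-0.40) − (-0.45)(1.00) = 0.5500
  C_32 = −[(0.90)(-0.40) − (-0.45)(-0.25)] = 0.4725
  C_33 = (0.90)(1.00) − (-0.25)(-0.25) = 0.8375
det(I−A) = Σ_j (I−A)_1j·C_1j = (0.90)(0.7700) + (-0.25)(0.2975) + (-0.45)(0.2625) = 0.5005
adj(I−A) = Cᵀ =
  [ 0.7700   0.4400   0.5500]
  [ 0.2975   0.7875   0.4725]
  [ 0.2625   0.4425   0.8375]
(I − A)⁻¹ = adj(I−A) / det(I−A) ≈
  [   1.5385     0.8791     1.0989]
  [   0.5944     1.5734     0.9441]
  [   0.5245     0.8841     1.6733]
Δx = (I − A)⁻¹ Δd with Δd having +80 in the Sector 3 component and 0 elsewhere.
So Δx_1 = L_13 · (+80), where L_13 = adj(I−A)_13 / det(I−A) = 0.5500 / 0.5005.
Δx_1 = 0.5500 × (+80) / 0.5005 = 44.00 / 0.5005 ≈ 87.9.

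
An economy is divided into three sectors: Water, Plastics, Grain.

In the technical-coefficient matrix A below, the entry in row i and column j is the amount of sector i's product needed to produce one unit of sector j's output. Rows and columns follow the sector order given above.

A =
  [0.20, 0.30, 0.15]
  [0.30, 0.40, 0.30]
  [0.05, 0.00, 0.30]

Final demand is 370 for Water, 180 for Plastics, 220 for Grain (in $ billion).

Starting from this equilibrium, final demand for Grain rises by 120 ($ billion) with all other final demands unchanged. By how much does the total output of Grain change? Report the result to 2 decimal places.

Δx_3 = 177.27

I − A =
  [   0.80    -0.30    -0.15]
  [  -0.30     0.60    -0.30]
  [  -0.05     0.00     0.70]
Cofactors of I−A, C_ij = (−1)^(i+j)·(minor ij) (rows/columns in the sector order above):
  C_11 = (0.60)(0.70) − (-0.30)(0.00) = 0.4200
  C_12 = −[(-0.30)(0.70) − (-0.30)(-0.05)] = 0.2250
  C_13 = (-0.30)(0.00) − (0.60)(-0.05) = 0.0300
  C_21 = −[(-0.30)(0.70) − (-0.15)(0.00)] = 0.2100
  C_22 = (0.80)(0.70) − (-0.15)(-0.05) = 0.5525
  C_23 = −[(0.80)(0.00) − (-0.30)(-0.05)] = 0.0150
  C_31 = (-0.30)(-0.30) − (-0.15)(0.60) = 0.1800
  C_32 = −[(0.80)(-0.30) − (-0.15)(-0.30)] = 0.2850
  C_33 = (0.80)(0.60) − (-0.30)(-0.30) = 0.3900
det(I−A) = Σ_j (I−A)_1j·C_1j = (0.80)(0.4200) + (-0.30)(0.2250) + (-0.15)(0.0300) = 0.2640
adj(I−A) = Cᵀ =
  [ 0.4200   0.2100   0.1800]
  [ 0.2250   0.5525   0.2850]
  [ 0.0300   0.0150   0.3900]
(I − A)⁻¹ = adj(I−A) / det(I−A) ≈
  [   1.5909     0.7955     0.6818]
  [   0.8523     2.0928     1.0795]
  [   0.1136     0.0568     1.4773]
Δx = (I − A)⁻¹ Δd with Δd having +120 in the Grain component and 0 elsewhere.
So Δx_3 = L_33 · (+120), where L_33 = adj(I−A)_33 / det(I−A) = 0.3900 / 0.2640.
Δx_3 = 0.3900 × (+120) / 0.2640 = 46.80 / 0.2640 ≈ 177.27.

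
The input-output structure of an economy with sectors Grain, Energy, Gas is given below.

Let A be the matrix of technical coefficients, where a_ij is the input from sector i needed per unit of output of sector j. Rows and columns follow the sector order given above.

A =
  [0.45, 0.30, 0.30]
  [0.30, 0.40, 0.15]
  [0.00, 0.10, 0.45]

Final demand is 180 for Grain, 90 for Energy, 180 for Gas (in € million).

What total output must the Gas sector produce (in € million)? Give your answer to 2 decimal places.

x_3 = 466.67

I − A =
  [   0.55    -0.30    -0.30]
  [  -0.30     0.60    -0.15]
  [   0.00    -0.10     0.55]
Cofactors of I−A, C_ij = (−1)^(i+j)·(minor ij) (rows/columns in the sector order above):
  C_11 = (0.60)(0.55) − (-0.15)(-0.10) = 0.3150
  C_12 = −[(-0.30)(0.55) − (-0.15)(0.00)] = 0.1650
  C_13 = (-0.30)(-0.10) − (0.60)(0.00) = 0.0300
  C_21 = −[(-0.30)(0.55) − (-0.30)(-0.10)] = 0.1950
  C_22 = (0.55)(0.55) − (-0.30)(0.00) = 0.3025
  C_23 = −[(0.55)(-0.10) − (-0.30)(0.00)] = 0.0550
  C_31 = (-0.30)(-0.15) − (-0.30)(0.60) = 0.2250
  C_32 = −[(0.55)(-0.15) − (-0.30)(-0.30)] = 0.1725
  C_33 = (0.55)(0.60) − (-0.30)(-0.30) = 0.2400
det(I−A) = Σ_j (I−A)_1j·C_1j = (0.55)(0.3150) + (-0.30)(0.1650) + (-0.30)(0.0300) = 0.11475
adj(I−A) = Cᵀ =
  [ 0.3150   0.1950   0.2250]
  [ 0.1650   0.3025   0.1725]
  [ 0.0300   0.0550   0.2400]
(I − A)⁻¹ = adj(I−A) / det(I−A) ≈
  [   2.7451     1.6993     1.9608]
  [   1.4379     2.6362     1.5033]
  [   0.2614     0.4793     2.0915]
x = (I − A)⁻¹ d = adj(I−A)·d / det(I−A), with det(I−A) = 0.11475:
  x_1 = (0.3150·180 + 0.1950·90 + 0.2250·180) / 0.11475 = 114.75 / 0.11475 = 1000.00
  x_2 = (0.1650·180 + 0.3025·90 + 0.1725·180) / 0.11475 = 87.975 / 0.11475 ≈ 766.67
  x_3 = (0.0300·180 + 0.0550·90 + 0.2400·180) / 0.11475 = 53.55 / 0.11475 ≈ 466.67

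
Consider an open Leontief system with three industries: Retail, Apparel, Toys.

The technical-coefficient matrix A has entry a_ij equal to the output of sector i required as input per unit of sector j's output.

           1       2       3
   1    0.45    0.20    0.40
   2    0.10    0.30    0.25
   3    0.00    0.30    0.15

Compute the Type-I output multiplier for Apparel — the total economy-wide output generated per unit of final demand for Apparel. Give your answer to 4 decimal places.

m_2 = 3.5895

I − A =
  [   0.55    -0.20    -0.40]
  [  -0.10     0.70    -0.25]
  [   0.00    -0.30     0.85]
Cofactors of I−A, C_ij = (−1)^(i+j)·(minor ij) (rows/columns in the sector order above):
  C_11 = (0.70)(0.85) − (-0.25)(-0.30) = 0.5200
  C_12 = −[(-0.10)(0.85) − (-0.25)(0.00)] = 0.0850
  C_13 = (-0.10)(-0.30) − (0.70)(0.00) = 0.0300
  C_21 = −[(-0.20)(0.85) − (-0.40)(-0.30)] = 0.2900
  C_22 = (0.55)(0.85) − (-0.40)(0.00) = 0.4675
  C_23 = −[(0.55)(-0.30) − (-0.20)(0.00)] = 0.1650
  C_31 = (-0.20)(-0.25) − (-0.40)(0.70) = 0.3300
  C_32 = −[(0.55)(-0.25) − (-0.40)(-0.10)] = 0.1775
  C_33 = (0.55)(0.70) − (-0.20)(-0.10) = 0.3650
det(I−A) = Σ_j (I−A)_1j·C_1j = (0.55)(0.5200) + (-0.20)(0.0850) + (-0.40)(0.0300) = 0.2570
adj(I−A) = Cᵀ =
  [ 0.5200   0.2900   0.3300]
  [ 0.0850   0.4675   0.1775]
  [ 0.0300   0.1650   0.3650]
(I − A)⁻¹ = adj(I−A) / det(I−A) ≈
  [   2.02335     1.12840     1.28405]
  [   0.33074     1.81907     0.69066]
  [   0.11673     0.64202     1.42023]
The output multiplier for sector j is the column-j sum of the Leontief inverse (I − A)⁻¹ = adj(I−A) / det(I−A).
Column 2 of adj(I−A): (0.2900, 0.4675, 0.1650); det(I−A) = 0.2570.
m_2 = (0.2900 + 0.4675 + 0.1650) / 0.2570 = 0.9225 / 0.2570 ≈ 3.5895.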